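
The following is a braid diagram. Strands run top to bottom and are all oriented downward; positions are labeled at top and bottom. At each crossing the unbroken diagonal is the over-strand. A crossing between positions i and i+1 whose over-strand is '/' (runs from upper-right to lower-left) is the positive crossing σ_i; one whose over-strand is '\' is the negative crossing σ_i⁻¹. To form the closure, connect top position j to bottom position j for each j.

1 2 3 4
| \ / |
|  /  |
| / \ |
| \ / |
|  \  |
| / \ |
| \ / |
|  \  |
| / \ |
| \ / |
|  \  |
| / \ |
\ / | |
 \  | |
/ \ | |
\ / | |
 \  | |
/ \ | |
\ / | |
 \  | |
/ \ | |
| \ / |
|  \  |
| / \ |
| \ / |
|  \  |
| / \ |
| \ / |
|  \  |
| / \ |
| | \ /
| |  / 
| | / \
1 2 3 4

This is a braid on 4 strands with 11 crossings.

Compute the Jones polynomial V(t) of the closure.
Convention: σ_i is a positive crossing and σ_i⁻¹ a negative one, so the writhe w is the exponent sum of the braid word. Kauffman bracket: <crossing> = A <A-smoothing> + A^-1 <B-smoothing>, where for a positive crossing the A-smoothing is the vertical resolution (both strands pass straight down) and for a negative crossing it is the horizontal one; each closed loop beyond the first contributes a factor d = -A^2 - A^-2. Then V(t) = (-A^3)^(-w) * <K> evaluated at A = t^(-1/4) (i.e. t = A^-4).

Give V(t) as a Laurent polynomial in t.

Reading the diagram top to bottom ('/'-over between positions i,i+1 = s_i, '\'-over = s_i^-1): braid word = s2 s2^-1 s2^-1 s2^-1 s1^-1 s1^-1 s1^-1 s2^-1 s2^-1 s2^-1 s3.
The presented braid s2 s2^-1 s2^-1 s2^-1 s1^-1 s1^-1 s1^-1 s2^-1 s2^-1 s2^-1 s3 on 4 strands reduces by inverse Markov moves (closure unchanged at each step):
  Destabilize: the word has the form β·s3 where s3 occurs only as the final letter (β ∈ B_3); drop it and the last strand → 3 strands.
  Deconjugate: the word is γ·β·γ⁻¹ with γ = s2 (prefix) and γ⁻¹ = s2^-1 (suffix); strip both.
Reduced to β = s2^-1 s2^-1 s2^-1 s1^-1 s1^-1 s1^-1 s2^-1 s2^-1 on 3 strands, 8 crossings.
Compute on β:
Braid: s2^-1 s2^-1 s2^-1 s1^-1 s1^-1 s1^-1 s2^-1 s2^-1 on 3 strands, 8 crossings.
Writhe w = (#positive) - (#negative) = 0 - 8 = -8.
Enumerate smoothing states for the bracket polynomial. There are 2^8 = 256 states.
Smooth each crossing (0=||, 1=⌣⌢); contribution A^(Σ sign_k(1-2s_k)) * d^(L-1).
Tabulate the states by total A-exponent and number of loops L (A-exp: L × count):
  A^8: L=7 ×1
  A^6: L=6 ×8
  A^4: L=5 ×28
  A^2: L=4 ×55, L=6 ×1
  A^0: L=3 ×65, L=5 ×5
  A^-2: L=2 ×45, L=4 ×11
  A^-4: L=1 ×15, L=3 ×13
  A^-6: L=2 ×8
  A^-8: L=3 ×1
Each group contributes A^e * Σ count * d^(L-1):
Powers of d = -A^2 - A^-2: d^2 = A^4 + 2 + A^-4; d^3 = -A^6 - 3*A^2 - 3*A^-2 - A^-6; d^4 = A^8 + 4*A^4 + 6 + 4*A^-4 + A^-8; d^5 = -A^10 - 5*A^6 - 10*A^2 - 10*A^-2 - 5*A^-6 - A^-10; d^6 = A^12 + 6*A^8 + 15*A^4 + 20 + 15*A^-4 + 6*A^-8 + A^-12.
  A^8 * (d^6) = A^20 + 6*A^16 + 15*A^12 + 20*A^8 + 15*A^4 + 6 + A^-4
  A^6 * (8*d^5) = -8*A^16 - 40*A^12 - 80*A^8 - 80*A^4 - 40 - 8*A^-4
  A^4 * (28*d^4) = 28*A^12 + 112*A^8 + 168*A^4 + 112 + 28*A^-4
  A^2 * (55*d^3 + d^5) = -A^12 - 60*A^8 - 175*A^4 - 175 - 60*A^-4 - A^-8
  A^0 * (65*d^2 + 5*d^4) = 5*A^8 + 85*A^4 + 160 + 85*A^-4 + 5*A^-8
  A^-2 * (45*d + 11*d^3) = -11*A^4 - 78 - 78*A^-4 - 11*A^-8
  A^-4 * (15 + 13*d^2) = 13 + 41*A^-4 + 13*A^-8
  A^-6 * (8*d) = -8*A^-4 - 8*A^-8
  A^-8 * (d^2) = A^-4 + 2*A^-8 + A^-12
Summing the groups: <K> = A^20 - 2*A^16 + 2*A^12 - 3*A^8 + 2*A^4 - 2 + 2*A^-4 + A^-12
Normalise by the writhe: (-A^3)^(-w) = (-A^3)^(8) = A^24, so f(A) = A^24 * <K> = A^44 - 2*A^40 + 2*A^36 - 3*A^32 + 2*A^28 - 2*A^24 + 2*A^20 + A^12.
Substitute A = t^(-1/4), i.e. A^e → t^(-e/4): V(t) = t^-3 + 2*t^-5 - 2*t^-6 + 2*t^-7 - 3*t^-8 + 2*t^-9 - 2*t^-10 + t^-11

Answer: t^-3 + 2*t^-5 - 2*t^-6 + 2*t^-7 - 3*t^-8 + 2*t^-9 - 2*t^-10 + t^-11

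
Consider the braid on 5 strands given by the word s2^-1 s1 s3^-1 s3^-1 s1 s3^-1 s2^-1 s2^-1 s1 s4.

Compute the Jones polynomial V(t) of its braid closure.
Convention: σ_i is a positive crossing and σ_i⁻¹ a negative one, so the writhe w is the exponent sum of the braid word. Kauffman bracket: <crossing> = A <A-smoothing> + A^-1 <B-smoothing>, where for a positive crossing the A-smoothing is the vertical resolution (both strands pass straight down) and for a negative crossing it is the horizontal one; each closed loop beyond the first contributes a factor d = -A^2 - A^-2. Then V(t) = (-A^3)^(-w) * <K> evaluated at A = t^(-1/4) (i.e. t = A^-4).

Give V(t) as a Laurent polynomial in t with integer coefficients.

The presented braid s2^-1 s1 s3^-1 s3^-1 s1 s3^-1 s2^-1 s2^-1 s1 s4 on 5 strands reduces by inverse Markov moves (closure unchanged at each step):
  Destabilize: the word has the form β·s4 where s4 occurs only as the final letter (β ∈ B_4); drop it and the last strand → 4 strands.
Reduced to β = s2^-1 s1 s3^-1 s3^-1 s1 s3^-1 s2^-1 s2^-1 s1 on 4 strands, 9 crossings.
Compute on β:
Braid: s2^-1 s1 s3^-1 s3^-1 s1 s3^-1 s2^-1 s2^-1 s1 on 4 strands, 9 crossings.
Writhe w = (#positive) - (#negative) = 3 - 6 = -3.
State-sum expansion of <K>. There are 2^9 = 512 states.
For each crossing: s=0 is the vertical smoothing, s=1 horizontal. Crossing k contributes A^(sign_k * (1 - 2*s_k)); loop factor d = -A^2 - A^-2.
Tabulate the states by total A-exponent and number of loops L (A-exp: L × count):
  A^9: L=6 ×1
  A^7: L=5 ×9
  A^5: L=4 ×35, L=6 ×1
  A^3: L=3 ×73, L=5 ×11
  A^1: L=2 ×81, L=4 ×44, L=6 ×1
  A^-1: L=1 ×39, L=3 ×77, L=5 ×10
  A^-3: L=2 ×55, L=4 ×28, L=6 ×1
  A^-5: L=3 ×32, L=5 ×4
  A^-7: L=4 ×9
  A^-9: L=5 ×1
Each group contributes A^e * Σ count * d^(L-1):
Powers of d = -A^2 - A^-2: d^2 = A^4 + 2 + A^-4; d^3 = -A^6 - 3*A^2 - 3*A^-2 - A^-6; d^4 = A^8 + 4*A^4 + 6 + 4*A^-4 + A^-8; d^5 = -A^10 - 5*A^6 - 10*A^2 - 10*A^-2 - 5*A^-6 - A^-10.
  A^9 * (d^5) = -A^19 - 5*A^15 - 10*A^11 - 10*A^7 - 5*A^3 - A^-1
  A^7 * (9*d^4) = 9*A^15 + 36*A^11 + 54*A^7 + 36*A^3 + 9*A^-1
  A^5 * (35*d^3 + d^5) = -A^15 - 40*A^11 - 115*A^7 - 115*A^3 - 40*A^-1 - A^-5
  A^3 * (73*d^2 + 11*d^4) = 11*A^11 + 117*A^7 + 212*A^3 + 117*A^-1 + 11*A^-5
  A^1 * (81*d + 44*d^3 + d^5) = -A^11 - 49*A^7 - 223*A^3 - 223*A^-1 - 49*A^-5 - A^-9
  A^-1 * (39 + 77*d^2 + 10*d^4) = 10*A^7 + 117*A^3 + 253*A^-1 + 117*A^-5 + 10*A^-9
  A^-3 * (55*d + 28*d^3 + d^5) = -A^7 - 33*A^3 - 149*A^-1 - 149*A^-5 - 33*A^-9 - A^-13
  A^-5 * (32*d^2 + 4*d^4) = 4*A^3 + 48*A^-1 + 88*A^-5 + 48*A^-9 + 4*A^-13
  A^-7 * (9*d^3) = -9*A^-1 - 27*A^-5 - 27*A^-9 - 9*A^-13
  A^-9 * (d^4) = A^-1 + 4*A^-5 + 6*A^-9 + 4*A^-13 + A^-17
Summing the groups: <K> = -A^19 + 3*A^15 - 4*A^11 + 6*A^7 - 7*A^3 + 6*A^-1 - 6*A^-5 + 3*A^-9 - 2*A^-13 + A^-17
Normalise by the writhe: (-A^3)^(-w) = (-A^3)^(3) = -A^9, so f(A) = -A^9 * <K> = A^28 - 3*A^24 + 4*A^20 - 6*A^16 + 7*A^12 - 6*A^8 + 6*A^4 - 3 + 2*A^-4 - A^-8.
Substitute A = t^(-1/4), i.e. A^e → t^(-e/4): V(t) = -t^2 + 2*t - 3 + 6*t^-1 - 6*t^-2 + 7*t^-3 - 6*t^-4 + 4*t^-5 - 3*t^-6 + t^-7

Answer: -t^2 + 2*t - 3 + 6*t^-1 - 6*t^-2 + 7*t^-3 - 6*t^-4 + 4*t^-5 - 3*t^-6 + t^-7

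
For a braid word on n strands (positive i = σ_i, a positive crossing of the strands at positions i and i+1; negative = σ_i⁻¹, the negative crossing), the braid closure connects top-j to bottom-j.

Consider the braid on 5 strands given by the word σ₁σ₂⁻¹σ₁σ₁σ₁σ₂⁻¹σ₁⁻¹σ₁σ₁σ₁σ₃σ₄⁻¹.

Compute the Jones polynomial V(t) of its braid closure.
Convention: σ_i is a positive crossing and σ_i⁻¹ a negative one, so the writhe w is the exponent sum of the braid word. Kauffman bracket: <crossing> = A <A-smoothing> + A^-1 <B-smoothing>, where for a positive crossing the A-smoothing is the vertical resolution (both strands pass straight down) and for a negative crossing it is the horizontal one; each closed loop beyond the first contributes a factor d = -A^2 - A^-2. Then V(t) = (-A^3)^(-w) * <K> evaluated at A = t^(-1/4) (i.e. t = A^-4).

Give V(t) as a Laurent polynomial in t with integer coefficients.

The presented braid s1 s2^-1 s1 s1 s1 s2^-1 s1^-1 s1 s1 s1 s3 s4^-1 on 5 strands reduces by inverse Markov moves (closure unchanged at each step):
  Destabilize: the word has the form β·s4^-1 where s4^-1 occurs only as the final letter (β ∈ B_4); drop it and the last strand → 4 strands.
  Destabilize: the word has the form β·s3 where s3 occurs only as the final letter (β ∈ B_3); drop it and the last strand → 3 strands.
Reduced to β = s1 s2^-1 s1 s1 s1 s2^-1 s1^-1 s1 s1 s1 on 3 strands, 10 crossings.
Compute on β:
First cancel adjacent σ_i σ_i⁻¹ pairs (Reidemeister II — same braid, same closure): s1 s2^-1 s1 s1 s1 s2^-1 s1^-1 s1 s1 s1 → s1 s2^-1 s1 s1 s1 s2^-1 s1 s1.
Braid: s1 s2^-1 s1 s1 s1 s2^-1 s1 s1 on 3 strands, 8 crossings.
Writhe w = (#positive) - (#negative) = 6 - 2 = 4.
Computing the Kauffman bracket via state sum. There are 2^8 = 256 states.
For each crossing: s=0 is the vertical smoothing, s=1 horizontal. Crossing k contributes A^(sign_k * (1 - 2*s_k)); loop factor d = -A^2 - A^-2.
Tabulate the states by total A-exponent and number of loops L (A-exp: L × count):
  A^8: L=3 ×1
  A^6: L=2 ×8
  A^4: L=1 ×21, L=3 ×7
  A^2: L=2 ×54, L=4 ×2
  A^0: L=3 ×70
  A^-2: L=4 ×56
  A^-4: L=5 ×28
  A^-6: L=6 ×8
  A^-8: L=7 ×1
Each group contributes A^e * Σ count * d^(L-1):
Powers of d = -A^2 - A^-2: d^2 = A^4 + 2 + A^-4; d^3 = -A^6 - 3*A^2 - 3*A^-2 - A^-6; d^4 = A^8 + 4*A^4 + 6 + 4*A^-4 + A^-8; d^5 = -A^10 - 5*A^6 - 10*A^2 - 10*A^-2 - 5*A^-6 - A^-10; d^6 = A^12 + 6*A^8 + 15*A^4 + 20 + 15*A^-4 + 6*A^-8 + A^-12.
  A^8 * (d^2) = A^12 + 2*A^8 + A^4
  A^6 * (8*d) = -8*A^8 - 8*A^4
  A^4 * (21 + 7*d^2) = 7*A^8 + 35*A^4 + 7
  A^2 * (54*d + 2*d^3) = -2*A^8 - 60*A^4 - 60 - 2*A^-4
  A^0 * (70*d^2) = 70*A^4 + 140 + 70*A^-4
  A^-2 * (56*d^3) = -56*A^4 - 168 - 168*A^-4 - 56*A^-8
  A^-4 * (28*d^4) = 28*A^4 + 112 + 168*A^-4 + 112*A^-8 + 28*A^-12
  A^-6 * (8*d^5) = -8*A^4 - 40 - 80*A^-4 - 80*A^-8 - 40*A^-12 - 8*A^-16
  A^-8 * (d^6) = A^4 + 6 + 15*A^-4 + 20*A^-8 + 15*A^-12 + 6*A^-16 + A^-20
Summing the groups: <K> = A^12 - A^8 + 3*A^4 - 3 + 3*A^-4 - 4*A^-8 + 3*A^-12 - 2*A^-16 + A^-20
Normalise by the writhe: (-A^3)^(-w) = (-A^3)^(-4) = A^-12, so f(A) = A^-12 * <K> = 1 - A^-4 + 3*A^-8 - 3*A^-12 + 3*A^-16 - 4*A^-20 + 3*A^-24 - 2*A^-28 + A^-32.
Substitute A = t^(-1/4), i.e. A^e → t^(-e/4): V(t) = t^8 - 2*t^7 + 3*t^6 - 4*t^5 + 3*t^4 - 3*t^3 + 3*t^2 - t + 1

Answer: t^8 - 2*t^7 + 3*t^6 - 4*t^5 + 3*t^4 - 3*t^3 + 3*t^2 - t + 1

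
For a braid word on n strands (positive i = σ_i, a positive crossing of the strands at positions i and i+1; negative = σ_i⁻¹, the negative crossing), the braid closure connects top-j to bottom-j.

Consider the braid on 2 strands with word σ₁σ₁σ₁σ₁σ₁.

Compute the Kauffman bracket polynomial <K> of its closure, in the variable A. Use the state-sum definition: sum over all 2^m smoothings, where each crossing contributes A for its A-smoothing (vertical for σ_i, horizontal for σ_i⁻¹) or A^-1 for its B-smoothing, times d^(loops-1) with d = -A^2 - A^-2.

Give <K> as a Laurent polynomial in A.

-A^7 - A^-1 + A^-5 - A^-9 + A^-13

Derivation:
Braid: s1 s1 s1 s1 s1 on 2 strands, 5 crossings.
Writhe w = (#positive) - (#negative) = 5 - 0 = 5.
Enumerate smoothing states for the bracket polynomial. There are 2^5 = 32 states.
For each crossing: s=0 is the vertical smoothing, s=1 horizontal. Crossing k contributes A^(sign_k * (1 - 2*s_k)); loop factor d = -A^2 - A^-2.
  state 00000: A-exp=+5, loops=2, term = A^5 * d^1
  state 00001: A-exp=+3, loops=1, term = A^3 * d^0
  state 00010: A-exp=+3, loops=1, term = A^3 * d^0
  state 00011: A-exp=+1, loops=2, term = A^1 * d^1
  state 00100: A-exp=+3, loops=1, term = A^3 * d^0
  state 00101: A-exp=+1, loops=2, term = A^1 * d^1
  state 00110: A-exp=+1, loops=2, term = A^1 * d^1
  state 00111: A-exp=-1, loops=3, term = A^-1 * d^2
  state 01000: A-exp=+3, loops=1, term = A^3 * d^0
  state 01001: A-exp=+1, loops=2, term = A^1 * d^1
  state 01010: A-exp=+1, loops=2, term = A^1 * d^1
  state 01011: A-exp=-1, loops=3, term = A^-1 * d^2
  state 01100: A-exp=+1, loops=2, term = A^1 * d^1
  state 01101: A-exp=-1, loops=3, term = A^-1 * d^2
  state 01110: A-exp=-1, loops=3, term = A^-1 * d^2
  state 01111: A-exp=-3, loops=4, term = A^-3 * d^3
  state 10000: A-exp=+3, loops=1, term = A^3 * d^0
  state 10001: A-exp=+1, loops=2, term = A^1 * d^1
  state 10010: A-exp=+1, loops=2, term = A^1 * d^1
  state 10011: A-exp=-1, loops=3, term = A^-1 * d^2
  state 10100: A-exp=+1, loops=2, term = A^1 * d^1
  state 10101: A-exp=-1, loops=3, term = A^-1 * d^2
  state 10110: A-exp=-1, loops=3, term = A^-1 * d^2
  state 10111: A-exp=-3, loops=4, term = A^-3 * d^3
  state 11000: A-exp=+1, loops=2, term = A^1 * d^1
  state 11001: A-exp=-1, loops=3, term = A^-1 * d^2
  state 11010: A-exp=-1, loops=3, term = A^-1 * d^2
  state 11011: A-exp=-3, loops=4, term = A^-3 * d^3
  state 11100: A-exp=-1, loops=3, term = A^-1 * d^2
  state 11101: A-exp=-3, loops=4, term = A^-3 * d^3
  state 11110: A-exp=-3, loops=4, term = A^-3 * d^3
  state 11111: A-exp=-5, loops=5, term = A^-5 * d^4
Collect the terms by A-exponent (count of states per loop number):
Powers of d = -A^2 - A^-2: d^2 = A^4 + 2 + A^-4; d^3 = -A^6 - 3*A^2 - 3*A^-2 - A^-6; d^4 = A^8 + 4*A^4 + 6 + 4*A^-4 + A^-8.
  A^5 * (d) = -A^7 - A^3
  A^3 * (5) = 5*A^3
  A^1 * (10*d) = -10*A^3 - 10*A^-1
  A^-1 * (10*d^2) = 10*A^3 + 20*A^-1 + 10*A^-5
  A^-3 * (5*d^3) = -5*A^3 - 15*A^-1 - 15*A^-5 - 5*A^-9
  A^-5 * (d^4) = A^3 + 4*A^-1 + 6*A^-5 + 4*A^-9 + A^-13
Summing the groups: <K> = -A^7 - A^-1 + A^-5 - A^-9 + A^-13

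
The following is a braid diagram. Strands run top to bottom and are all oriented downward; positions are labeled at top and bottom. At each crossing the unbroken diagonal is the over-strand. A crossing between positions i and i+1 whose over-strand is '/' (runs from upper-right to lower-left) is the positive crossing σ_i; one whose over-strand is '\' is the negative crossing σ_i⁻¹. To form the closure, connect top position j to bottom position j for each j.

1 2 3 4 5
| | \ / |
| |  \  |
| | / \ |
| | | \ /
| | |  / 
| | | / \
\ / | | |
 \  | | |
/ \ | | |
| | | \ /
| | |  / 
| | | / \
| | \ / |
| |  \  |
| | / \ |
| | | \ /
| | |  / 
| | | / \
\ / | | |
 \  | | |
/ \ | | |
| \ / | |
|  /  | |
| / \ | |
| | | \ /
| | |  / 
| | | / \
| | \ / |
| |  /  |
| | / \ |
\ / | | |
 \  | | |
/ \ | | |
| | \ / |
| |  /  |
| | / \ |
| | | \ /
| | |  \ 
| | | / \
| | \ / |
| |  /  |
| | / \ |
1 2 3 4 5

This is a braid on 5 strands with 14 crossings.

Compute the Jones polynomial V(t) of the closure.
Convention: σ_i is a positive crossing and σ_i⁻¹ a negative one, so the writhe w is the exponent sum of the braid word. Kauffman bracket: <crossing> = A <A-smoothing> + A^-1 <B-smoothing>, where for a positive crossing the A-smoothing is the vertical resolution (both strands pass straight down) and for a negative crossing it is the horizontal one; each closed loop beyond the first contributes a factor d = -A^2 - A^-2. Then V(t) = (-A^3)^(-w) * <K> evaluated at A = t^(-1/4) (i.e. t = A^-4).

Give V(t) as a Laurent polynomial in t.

-t^5 + t^4 - 2*t^3 + 4*t^2 - 3*t + 4 - 3*t^-1 + 2*t^-2 - t^-3

Derivation:
Reading the diagram top to bottom ('/'-over between positions i,i+1 = s_i, '\'-over = s_i^-1): braid word = s3^-1 s4 s1^-1 s4 s3^-1 s4 s1^-1 s2 s4 s3 s1^-1 s3 s4^-1 s3.
The presented braid s3^-1 s4 s1^-1 s4 s3^-1 s4 s1^-1 s2 s4 s3 s1^-1 s3 s4^-1 s3 on 5 strands reduces by inverse Markov moves (closure unchanged at each step):
  Deconjugate: the word is γ·β·γ⁻¹ with γ = s3^-1 s4 (prefix) and γ⁻¹ = s4^-1 s3 (suffix); strip both.
Reduced to β = s1^-1 s4 s3^-1 s4 s1^-1 s2 s4 s3 s1^-1 s3 on 5 strands, 10 crossings.
Compute on β:
Braid: s1^-1 s4 s3^-1 s4 s1^-1 s2 s4 s3 s1^-1 s3 on 5 strands, 10 crossings.
Writhe w = (#positive) - (#negative) = 6 - 4 = 2.
Computing the Kauffman bracket via state sum. There are 2^10 = 1024 states.
For each crossing: s=0 is the vertical smoothing, s=1 horizontal. Crossing k contributes A^(sign_k * (1 - 2*s_k)); loop factor d = -A^2 - A^-2.
Tabulate the states by total A-exponent and number of loops L (A-exp: L × count):
  A^10: L=5 ×1
  A^8: L=4 ×7, L=6 ×3
  A^6: L=3 ×18, L=5 ×26, L=7 ×1
  A^4: L=2 ×21, L=4 ×85, L=6 ×14
  A^2: L=1 ×9, L=3 ×137, L=5 ×62, L=7 ×2
  A^0: L=2 ×105, L=4 ×132, L=6 ×15
  A^-2: L=1 ×30, L=3 ×132, L=5 ×47, L=7 ×1
  A^-4: L=2 ×49, L=4 ×65, L=6 ×6
  A^-6: L=3 ×31, L=5 ×14
  A^-8: L=4 ×9, L=6 ×1
  A^-10: L=5 ×1
Each group contributes A^e * Σ count * d^(L-1):
Powers of d = -A^2 - A^-2: d^2 = A^4 + 2 + A^-4; d^3 = -A^6 - 3*A^2 - 3*A^-2 - A^-6; d^4 = A^8 + 4*A^4 + 6 + 4*A^-4 + A^-8; d^5 = -A^10 - 5*A^6 - 10*A^2 - 10*A^-2 - 5*A^-6 - A^-10; d^6 = A^12 + 6*A^8 + 15*A^4 + 20 + 15*A^-4 + 6*A^-8 + A^-12.
  A^10 * (d^4) = A^18 + 4*A^14 + 6*A^10 + 4*A^6 + A^2
  A^8 * (7*d^3 + 3*d^5) = -3*A^18 - 22*A^14 - 51*A^10 - 51*A^6 - 22*A^2 - 3*A^-2
  A^6 * (18*d^2 + 26*d^4 + d^6) = A^18 + 32*A^14 + 137*A^10 + 212*A^6 + 137*A^2 + 32*A^-2 + A^-6
  A^4 * (21*d + 85*d^3 + 14*d^5) = -14*A^14 - 155*A^10 - 416*A^6 - 416*A^2 - 155*A^-2 - 14*A^-6
  A^2 * (9 + 137*d^2 + 62*d^4 + 2*d^6) = 2*A^14 + 74*A^10 + 415*A^6 + 695*A^2 + 415*A^-2 + 74*A^-6 + 2*A^-10
  A^0 * (105*d + 132*d^3 + 15*d^5) = -15*A^10 - 207*A^6 - 651*A^2 - 651*A^-2 - 207*A^-6 - 15*A^-10
  A^-2 * (30 + 132*d^2 + 47*d^4 + d^6) = A^10 + 53*A^6 + 335*A^2 + 596*A^-2 + 335*A^-6 + 53*A^-10 + A^-14
  A^-4 * (49*d + 65*d^3 + 6*d^5) = -6*A^6 - 95*A^2 - 304*A^-2 - 304*A^-6 - 95*A^-10 - 6*A^-14
  A^-6 * (31*d^2 + 14*d^4) = 14*A^2 + 87*A^-2 + 146*A^-6 + 87*A^-10 + 14*A^-14
  A^-8 * (9*d^3 + d^5) = -A^2 - 14*A^-2 - 37*A^-6 - 37*A^-10 - 14*A^-14 - A^-18
  A^-10 * (d^4) = A^-2 + 4*A^-6 + 6*A^-10 + 4*A^-14 + A^-18
Summing the groups: <K> = -A^18 + 2*A^14 - 3*A^10 + 4*A^6 - 3*A^2 + 4*A^-2 - 2*A^-6 + A^-10 - A^-14
Normalise by the writhe: (-A^3)^(-w) = (-A^3)^(-2) = A^-6, so f(A) = A^-6 * <K> = -A^12 + 2*A^8 - 3*A^4 + 4 - 3*A^-4 + 4*A^-8 - 2*A^-12 + A^-16 - A^-20.
Substitute A = t^(-1/4), i.e. A^e → t^(-e/4): V(t) = -t^5 + t^4 - 2*t^3 + 4*t^2 - 3*t + 4 - 3*t^-1 + 2*t^-2 - t^-3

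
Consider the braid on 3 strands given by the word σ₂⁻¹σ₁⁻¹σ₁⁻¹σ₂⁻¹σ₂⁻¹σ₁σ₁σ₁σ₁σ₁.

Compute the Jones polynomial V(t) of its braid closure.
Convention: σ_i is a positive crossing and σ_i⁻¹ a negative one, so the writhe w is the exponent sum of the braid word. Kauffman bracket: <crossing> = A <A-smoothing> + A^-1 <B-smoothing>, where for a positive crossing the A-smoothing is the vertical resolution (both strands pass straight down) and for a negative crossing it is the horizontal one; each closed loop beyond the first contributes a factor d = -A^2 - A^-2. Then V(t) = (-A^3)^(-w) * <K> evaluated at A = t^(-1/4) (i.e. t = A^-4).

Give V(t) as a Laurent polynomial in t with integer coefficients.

-t^4 + t^3 - t^2 + 2*t - 1 + 2*t^-1 - t^-2 + t^-3 - t^-4

Derivation:
Braid: s2^-1 s1^-1 s1^-1 s2^-1 s2^-1 s1 s1 s1 s1 s1 on 3 strands, 10 crossings.
Writhe w = (#positive) - (#negative) = 5 - 5 = 0.
Enumerate smoothing states for the bracket polynomial. There are 2^10 = 1024 states.
For each crossing: s=0 is the vertical smoothing, s=1 horizontal. Crossing k contributes A^(sign_k * (1 - 2*s_k)); loop factor d = -A^2 - A^-2.
Tabulate the states by total A-exponent and number of loops L (A-exp: L × count):
  A^10: L=4 ×1
  A^8: L=3 ×10
  A^6: L=2 ×29, L=4 ×16
  A^4: L=1 ×26, L=3 ×74, L=5 ×20
  A^2: L=2 ×90, L=4 ×105, L=6 ×15
  A^0: L=1 ×15, L=3 ×141, L=5 ×90, L=7 ×6
  A^-2: L=2 ×35, L=4 ×130, L=6 ×44, L=8 ×1
  A^-4: L=3 ×40, L=5 ×69, L=7 ×11
  A^-6: L=4 ×25, L=6 ×19, L=8 ×1
  A^-8: L=5 ×8, L=7 ×2
  A^-10: L=6 ×1
Each group contributes A^e * Σ count * d^(L-1):
Powers of d = -A^2 - A^-2: d^2 = A^4 + 2 + A^-4; d^3 = -A^6 - 3*A^2 - 3*A^-2 - A^-6; d^4 = A^8 + 4*A^4 + 6 + 4*A^-4 + A^-8; d^5 = -A^10 - 5*A^6 - 10*A^2 - 10*A^-2 - 5*A^-6 - A^-10; d^6 = A^12 + 6*A^8 + 15*A^4 + 20 + 15*A^-4 + 6*A^-8 + A^-12; d^7 = -A^14 - 7*A^10 - 21*A^6 - 35*A^2 - 35*A^-2 - 21*A^-6 - 7*A^-10 - A^-14.
  A^10 * (d^3) = -A^16 - 3*A^12 - 3*A^8 - A^4
  A^8 * (10*d^2) = 10*A^12 + 20*A^8 + 10*A^4
  A^6 * (29*d + 16*d^3) = -16*A^12 - 77*A^8 - 77*A^4 - 16
  A^4 * (26 + 74*d^2 + 20*d^4) = 20*A^12 + 154*A^8 + 294*A^4 + 154 + 20*A^-4
  A^2 * (90*d + 105*d^3 + 15*d^5) = -15*A^12 - 180*A^8 - 555*A^4 - 555 - 180*A^-4 - 15*A^-8
  A^0 * (15 + 141*d^2 + 90*d^4 + 6*d^6) = 6*A^12 + 126*A^8 + 591*A^4 + 957 + 591*A^-4 + 126*A^-8 + 6*A^-12
  A^-2 * (35*d + 130*d^3 + 44*d^5 + d^7) = -A^12 - 51*A^8 - 371*A^4 - 900 - 900*A^-4 - 371*A^-8 - 51*A^-12 - A^-16
  A^-4 * (40*d^2 + 69*d^4 + 11*d^6) = 11*A^8 + 135*A^4 + 481 + 714*A^-4 + 481*A^-8 + 135*A^-12 + 11*A^-16
  A^-6 * (25*d^3 + 19*d^5 + d^7) = -A^8 - 26*A^4 - 141 - 300*A^-4 - 300*A^-8 - 141*A^-12 - 26*A^-16 - A^-20
  A^-8 * (8*d^4 + 2*d^6) = 2*A^4 + 20 + 62*A^-4 + 88*A^-8 + 62*A^-12 + 20*A^-16 + 2*A^-20
  A^-10 * (d^5) = -1 - 5*A^-4 - 10*A^-8 - 10*A^-12 - 5*A^-16 - A^-20
Summing the groups: <K> = -A^16 + A^12 - A^8 + 2*A^4 - 1 + 2*A^-4 - A^-8 + A^-12 - A^-16
Normalise by the writhe: (-A^3)^(-w) = (-A^3)^(0) = 1, so f(A) = 1 * <K> = -A^16 + A^12 - A^8 + 2*A^4 - 1 + 2*A^-4 - A^-8 + A^-12 - A^-16.
Substitute A = t^(-1/4), i.e. A^e → t^(-e/4): V(t) = -t^4 + t^3 - t^2 + 2*t - 1 + 2*t^-1 - t^-2 + t^-3 - t^-4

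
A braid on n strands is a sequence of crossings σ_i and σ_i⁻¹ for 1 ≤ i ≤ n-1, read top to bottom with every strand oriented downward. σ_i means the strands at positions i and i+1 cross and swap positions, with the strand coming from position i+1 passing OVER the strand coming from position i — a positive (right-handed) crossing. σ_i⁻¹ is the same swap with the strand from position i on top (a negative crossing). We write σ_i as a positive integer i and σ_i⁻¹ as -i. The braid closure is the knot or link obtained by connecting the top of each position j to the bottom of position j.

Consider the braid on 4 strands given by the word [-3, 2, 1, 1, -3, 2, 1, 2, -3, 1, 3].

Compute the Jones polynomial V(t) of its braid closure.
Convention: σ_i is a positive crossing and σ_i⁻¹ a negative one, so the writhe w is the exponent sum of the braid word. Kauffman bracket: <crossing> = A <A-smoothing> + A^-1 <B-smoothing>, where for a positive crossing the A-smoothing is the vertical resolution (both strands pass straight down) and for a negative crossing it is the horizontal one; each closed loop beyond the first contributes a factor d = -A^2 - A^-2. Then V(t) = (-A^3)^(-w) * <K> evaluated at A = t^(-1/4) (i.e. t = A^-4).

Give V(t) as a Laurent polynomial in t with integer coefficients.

The presented braid s3^-1 s2 s1 s1 s3^-1 s2 s1 s2 s3^-1 s1 s3 on 4 strands reduces by inverse Markov moves (closure unchanged at each step):
  Deconjugate: the word is γ·β·γ⁻¹ with γ = s3^-1 (prefix) and γ⁻¹ = s3 (suffix); strip both.
Reduced to β = s2 s1 s1 s3^-1 s2 s1 s2 s3^-1 s1 on 4 strands, 9 crossings.
Compute on β:
Braid: s2 s1 s1 s3^-1 s2 s1 s2 s3^-1 s1 on 4 strands, 9 crossings.
Writhe w = (#positive) - (#negative) = 7 - 2 = 5.
Enumerate smoothing states for the bracket polynomial. There are 2^9 = 512 states.
Each crossing splits two ways (0=vertical, 1=horizontal). The state's weight is A^(#A-smoothings - #B-smoothings) * d^(loops - 1).
Tabulate the states by total A-exponent and number of loops L (A-exp: L × count):
  A^9: L=4 ×1
  A^7: L=3 ×9
  A^5: L=2 ×28, L=4 ×8
  A^3: L=1 ×32, L=3 ×48, L=5 ×4
  A^1: L=2 ×91, L=4 ×34, L=6 ×1
  A^-1: L=1 ×23, L=3 ×92, L=5 ×11
  A^-3: L=2 ×43, L=4 ×40, L=6 ×1
  A^-5: L=1 ×4, L=3 ×26, L=5 ×6
  A^-7: L=2 ×4, L=4 ×5
  A^-9: L=3 ×1
Each group contributes A^e * Σ count * d^(L-1):
Powers of d = -A^2 - A^-2: d^2 = A^4 + 2 + A^-4; d^3 = -A^6 - 3*A^2 - 3*A^-2 - A^-6; d^4 = A^8 + 4*A^4 + 6 + 4*A^-4 + A^-8; d^5 = -A^10 - 5*A^6 - 10*A^2 - 10*A^-2 - 5*A^-6 - A^-10.
  A^9 * (d^3) = -A^15 - 3*A^11 - 3*A^7 - A^3
  A^7 * (9*d^2) = 9*A^11 + 18*A^7 + 9*A^3
  A^5 * (28*d + 8*d^3) = -8*A^11 - 52*A^7 - 52*A^3 - 8*A^-1
  A^3 * (32 + 48*d^2 + 4*d^4) = 4*A^11 + 64*A^7 + 152*A^3 + 64*A^-1 + 4*A^-5
  A^1 * (91*d + 34*d^3 + d^5) = -A^11 - 39*A^7 - 203*A^3 - 203*A^-1 - 39*A^-5 - A^-9
  A^-1 * (23 + 92*d^2 + 11*d^4) = 11*A^7 + 136*A^3 + 273*A^-1 + 136*A^-5 + 11*A^-9
  A^-3 * (43*d + 40*d^3 + d^5) = -A^7 - 45*A^3 - 173*A^-1 - 173*A^-5 - 45*A^-9 - A^-13
  A^-5 * (4 + 26*d^2 + 6*d^4) = 6*A^3 + 50*A^-1 + 92*A^-5 + 50*A^-9 + 6*A^-13
  A^-7 * (4*d + 5*d^3) = -5*A^-1 - 19*A^-5 - 19*A^-9 - 5*A^-13
  A^-9 * (d^2) = A^-5 + 2*A^-9 + A^-13
Summing the groups: <K> = -A^15 + A^11 - 2*A^7 + 2*A^3 - 2*A^-1 + 2*A^-5 - 2*A^-9 + A^-13
Normalise by the writhe: (-A^3)^(-w) = (-A^3)^(-5) = -A^-15, so f(A) = -A^-15 * <K> = 1 - A^-4 + 2*A^-8 - 2*A^-12 + 2*A^-16 - 2*A^-20 + 2*A^-24 - A^-28.
Substitute A = t^(-1/4), i.e. A^e → t^(-e/4): V(t) = -t^7 + 2*t^6 - 2*t^5 + 2*t^4 - 2*t^3 + 2*t^2 - t + 1

Answer: -t^7 + 2*t^6 - 2*t^5 + 2*t^4 - 2*t^3 + 2*t^2 - t + 1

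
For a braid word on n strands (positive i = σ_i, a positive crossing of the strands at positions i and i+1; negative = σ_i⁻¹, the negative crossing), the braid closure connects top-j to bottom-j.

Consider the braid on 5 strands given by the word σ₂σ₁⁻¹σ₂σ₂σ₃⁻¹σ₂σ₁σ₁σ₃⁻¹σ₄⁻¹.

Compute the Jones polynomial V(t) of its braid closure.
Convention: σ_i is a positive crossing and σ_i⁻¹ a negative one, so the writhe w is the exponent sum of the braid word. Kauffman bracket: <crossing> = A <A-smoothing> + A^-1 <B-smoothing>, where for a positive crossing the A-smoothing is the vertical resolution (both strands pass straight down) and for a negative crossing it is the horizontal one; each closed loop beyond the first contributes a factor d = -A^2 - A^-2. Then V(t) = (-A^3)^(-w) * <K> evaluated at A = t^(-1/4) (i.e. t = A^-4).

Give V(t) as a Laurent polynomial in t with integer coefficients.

The presented braid s2 s1^-1 s2 s2 s3^-1 s2 s1 s1 s3^-1 s4^-1 on 5 strands reduces by inverse Markov moves (closure unchanged at each step):
  Destabilize: the word has the form β·s4^-1 where s4^-1 occurs only as the final letter (β ∈ B_4); drop it and the last strand → 4 strands.
Reduced to β = s2 s1^-1 s2 s2 s3^-1 s2 s1 s1 s3^-1 on 4 strands, 9 crossings.
Compute on β:
Braid: s2 s1^-1 s2 s2 s3^-1 s2 s1 s1 s3^-1 on 4 strands, 9 crossings.
Writhe w = (#positive) - (#negative) = 6 - 3 = 3.
State-sum expansion of <K>. There are 2^9 = 512 states.
Each crossing splits two ways (0=vertical, 1=horizontal). The state's weight is A^(#A-smoothings - #B-smoothings) * d^(loops - 1).
Tabulate the states by total A-exponent and number of loops L (A-exp: L × count):
  A^9: L=3 ×1
  A^7: L=2 ×6, L=4 ×3
  A^5: L=1 ×11, L=3 ×24, L=5 ×1
  A^3: L=2 ×68, L=4 ×16
  A^1: L=1 ×38, L=3 ×85, L=5 ×3
  A^-1: L=2 ×77, L=4 ×49
  A^-3: L=3 ×69, L=5 ×15
  A^-5: L=4 ×34, L=6 ×2
  A^-7: L=5 ×9
  A^-9: L=6 ×1
Each group contributes A^e * Σ count * d^(L-1):
Powers of d = -A^2 - A^-2: d^2 = A^4 + 2 + A^-4; d^3 = -A^6 - 3*A^2 - 3*A^-2 - A^-6; d^4 = A^8 + 4*A^4 + 6 + 4*A^-4 + A^-8; d^5 = -A^10 - 5*A^6 - 10*A^2 - 10*A^-2 - 5*A^-6 - A^-10.
  A^9 * (d^2) = A^13 + 2*A^9 + A^5
  A^7 * (6*d + 3*d^3) = -3*A^13 - 15*A^9 - 15*A^5 - 3*A
  A^5 * (11 + 24*d^2 + d^4) = A^13 + 28*A^9 + 65*A^5 + 28*A + A^-3
  A^3 * (68*d + 16*d^3) = -16*A^9 - 116*A^5 - 116*A - 16*A^-3
  A^1 * (38 + 85*d^2 + 3*d^4) = 3*A^9 + 97*A^5 + 226*A + 97*A^-3 + 3*A^-7
  A^-1 * (77*d + 49*d^3) = -49*A^5 - 224*A - 224*A^-3 - 49*A^-7
  A^-3 * (69*d^2 + 15*d^4) = 15*A^5 + 129*A + 228*A^-3 + 129*A^-7 + 15*A^-11
  A^-5 * (34*d^3 + 2*d^5) = -2*A^5 - 44*A - 122*A^-3 - 122*A^-7 - 44*A^-11 - 2*A^-15
  A^-7 * (9*d^4) = 9*A + 36*A^-3 + 54*A^-7 + 36*A^-11 + 9*A^-15
  A^-9 * (d^5) = -A - 5*A^-3 - 10*A^-7 - 10*A^-11 - 5*A^-15 - A^-19
Summing the groups: <K> = -A^13 + 2*A^9 - 4*A^5 + 4*A - 5*A^-3 + 5*A^-7 - 3*A^-11 + 2*A^-15 - A^-19
Normalise by the writhe: (-A^3)^(-w) = (-A^3)^(-3) = -A^-9, so f(A) = -A^-9 * <K> = A^4 - 2 + 4*A^-4 - 4*A^-8 + 5*A^-12 - 5*A^-16 + 3*A^-20 - 2*A^-24 + A^-28.
Substitute A = t^(-1/4), i.e. A^e → t^(-e/4): V(t) = t^7 - 2*t^6 + 3*t^5 - 5*t^4 + 5*t^3 - 4*t^2 + 4*t - 2 + t^-1

Answer: t^7 - 2*t^6 + 3*t^5 - 5*t^4 + 5*t^3 - 4*t^2 + 4*t - 2 + t^-1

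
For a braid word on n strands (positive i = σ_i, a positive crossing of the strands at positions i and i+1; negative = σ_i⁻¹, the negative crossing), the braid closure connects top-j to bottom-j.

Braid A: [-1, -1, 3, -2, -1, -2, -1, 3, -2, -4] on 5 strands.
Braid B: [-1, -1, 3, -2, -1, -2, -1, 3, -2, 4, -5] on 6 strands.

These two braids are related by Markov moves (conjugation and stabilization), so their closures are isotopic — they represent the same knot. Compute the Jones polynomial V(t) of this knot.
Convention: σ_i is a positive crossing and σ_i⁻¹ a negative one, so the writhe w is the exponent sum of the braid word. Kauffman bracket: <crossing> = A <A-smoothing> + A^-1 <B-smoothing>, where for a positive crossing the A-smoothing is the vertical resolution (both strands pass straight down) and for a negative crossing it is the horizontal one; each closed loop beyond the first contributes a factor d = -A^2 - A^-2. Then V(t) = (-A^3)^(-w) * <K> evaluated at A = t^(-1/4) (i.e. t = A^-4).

Markov-equivalent braids have isotopic closures, hence identical knot invariants. Strip the Markov moves from each word to reach a common short braid β, then compute V(t) once on β.
Braid A: s1^-1 s1^-1 s3 s2^-1 s1^-1 s2^-1 s1^-1 s3 s2^-1 s4^-1 on 5 strands reduces by inverse Markov moves (closure unchanged at each step):
  Destabilize: the word has the form β·s4^-1 where s4^-1 occurs only as the final letter (β ∈ B_4); drop it and the last strand → 4 strands.
Reduced to β = s1^-1 s1^-1 s3 s2^-1 s1^-1 s2^-1 s1^-1 s3 s2^-1 on 4 strands, 9 crossings.
Braid B: s1^-1 s1^-1 s3 s2^-1 s1^-1 s2^-1 s1^-1 s3 s2^-1 s4 s5^-1 on 6 strands reduces by inverse Markov moves (closure unchanged at each step):
  Destabilize: the word has the form β·s5^-1 where s5^-1 occurs only as the final letter (β ∈ B_5); drop it and the last strand → 5 strands.
  Destabilize: the word has the form β·s4 where s4 occurs only as the final letter (β ∈ B_4); drop it and the last strand → 4 strands.
Reduced to β = s1^-1 s1^-1 s3 s2^-1 s1^-1 s2^-1 s1^-1 s3 s2^-1 on 4 strands, 9 crossings.
Both give the same β = s1^-1 s1^-1 s3 s2^-1 s1^-1 s2^-1 s1^-1 s3 s2^-1 on 4 strands, so one state sum suffices:
Braid: s1^-1 s1^-1 s3 s2^-1 s1^-1 s2^-1 s1^-1 s3 s2^-1 on 4 strands, 9 crossings.
Writhe w = (#positive) - (#negative) = 2 - 7 = -5.
State-sum expansion of <K>. There are 2^9 = 512 states.
For each crossing: s=0 is the vertical smoothing, s=1 horizontal. Crossing k contributes A^(sign_k * (1 - 2*s_k)); loop factor d = -A^2 - A^-2.
Tabulate the states by total A-exponent and number of loops L (A-exp: L × count):
  A^9: L=3 ×1
  A^7: L=2 ×4, L=4 ×5
  A^5: L=1 ×4, L=3 ×26, L=5 ×6
  A^3: L=2 ×43, L=4 ×40, L=6 ×1
  A^1: L=1 ×23, L=3 ×92, L=5 ×11
  A^-1: L=2 ×91, L=4 ×34, L=6 ×1
  A^-3: L=1 ×32, L=3 ×48, L=5 ×4
  A^-5: L=2 ×28, L=4 ×8
  A^-7: L=3 ×9
  A^-9: L=4 ×1
Each group contributes A^e * Σ count * d^(L-1):
Powers of d = -A^2 - A^-2: d^2 = A^4 + 2 + A^-4; d^3 = -A^6 - 3*A^2 - 3*A^-2 - A^-6; d^4 = A^8 + 4*A^4 + 6 + 4*A^-4 + A^-8; d^5 = -A^10 - 5*A^6 - 10*A^2 - 10*A^-2 - 5*A^-6 - A^-10.
  A^9 * (d^2) = A^13 + 2*A^9 + A^5
  A^7 * (4*d + 5*d^3) = -5*A^13 - 19*A^9 - 19*A^5 - 5*A
  A^5 * (4 + 26*d^2 + 6*d^4) = 6*A^13 + 50*A^9 + 92*A^5 + 50*A + 6*A^-3
  A^3 * (43*d + 40*d^3 + d^5) = -A^13 - 45*A^9 - 173*A^5 - 173*A - 45*A^-3 - A^-7
  A^1 * (23 + 92*d^2 + 11*d^4) = 11*A^9 + 136*A^5 + 273*A + 136*A^-3 + 11*A^-7
  A^-1 * (91*d + 34*d^3 + d^5) = -A^9 - 39*A^5 - 203*A - 203*A^-3 - 39*A^-7 - A^-11
  A^-3 * (32 + 48*d^2 + 4*d^4) = 4*A^5 + 64*A + 152*A^-3 + 64*A^-7 + 4*A^-11
  A^-5 * (28*d + 8*d^3) = -8*A - 52*A^-3 - 52*A^-7 - 8*A^-11
  A^-7 * (9*d^2) = 9*A^-3 + 18*A^-7 + 9*A^-11
  A^-9 * (d^3) = -A^-3 - 3*A^-7 - 3*A^-11 - A^-15
Summing the groups: <K> = A^13 - 2*A^9 + 2*A^5 - 2*A + 2*A^-3 - 2*A^-7 + A^-11 - A^-15
Normalise by the writhe: (-A^3)^(-w) = (-A^3)^(5) = -A^15, so f(A) = -A^15 * <K> = -A^28 + 2*A^24 - 2*A^20 + 2*A^16 - 2*A^12 + 2*A^8 - A^4 + 1.
Substitute A = t^(-1/4), i.e. A^e → t^(-e/4): V(t) = 1 - t^-1 + 2*t^-2 - 2*t^-3 + 2*t^-4 - 2*t^-5 + 2*t^-6 - t^-7

Answer: 1 - t^-1 + 2*t^-2 - 2*t^-3 + 2*t^-4 - 2*t^-5 + 2*t^-6 - t^-7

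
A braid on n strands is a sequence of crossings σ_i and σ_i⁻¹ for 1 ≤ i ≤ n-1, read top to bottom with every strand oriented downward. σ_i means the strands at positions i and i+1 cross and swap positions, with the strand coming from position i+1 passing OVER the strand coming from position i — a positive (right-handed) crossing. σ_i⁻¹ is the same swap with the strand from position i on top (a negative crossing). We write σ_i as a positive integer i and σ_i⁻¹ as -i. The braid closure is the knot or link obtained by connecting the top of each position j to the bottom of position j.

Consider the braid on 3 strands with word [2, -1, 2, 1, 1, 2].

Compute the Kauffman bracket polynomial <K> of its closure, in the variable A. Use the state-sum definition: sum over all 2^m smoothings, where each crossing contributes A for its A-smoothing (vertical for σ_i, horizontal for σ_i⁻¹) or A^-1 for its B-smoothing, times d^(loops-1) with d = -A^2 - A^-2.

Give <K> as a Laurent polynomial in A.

Braid: s2 s1^-1 s2 s1 s1 s2 on 3 strands, 6 crossings.
Writhe w = (#positive) - (#negative) = 5 - 1 = 4.
State-sum expansion of <K>. There are 2^6 = 64 states.
Smooth each crossing (0=||, 1=⌣⌢); contribution A^(Σ sign_k(1-2s_k)) * d^(L-1).
Tabulate the states by total A-exponent and number of loops L (A-exp: L × count):
  A^6: L=2 ×1
  A^4: L=1 ×3, L=3 ×3
  A^2: L=2 ×14, L=4 ×1
  A^0: L=1 ×10, L=3 ×10
  A^-2: L=2 ×13, L=4 ×2
  A^-4: L=3 ×6
  A^-6: L=4 ×1
Each group contributes A^e * Σ count * d^(L-1):
Powers of d = -A^2 - A^-2: d^2 = A^4 + 2 + A^-4; d^3 = -A^6 - 3*A^2 - 3*A^-2 - A^-6.
  A^6 * (d) = -A^8 - A^4
  A^4 * (3 + 3*d^2) = 3*A^8 + 9*A^4 + 3
  A^2 * (14*d + d^3) = -A^8 - 17*A^4 - 17 - A^-4
  A^0 * (10 + 10*d^2) = 10*A^4 + 30 + 10*A^-4
  A^-2 * (13*d + 2*d^3) = -2*A^4 - 19 - 19*A^-4 - 2*A^-8
  A^-4 * (6*d^2) = 6 + 12*A^-4 + 6*A^-8
  A^-6 * (d^3) = -1 - 3*A^-4 - 3*A^-8 - A^-12
Summing the groups: <K> = A^8 - A^4 + 2 - A^-4 + A^-8 - A^-12

Answer: A^8 - A^4 + 2 - A^-4 + A^-8 - A^-12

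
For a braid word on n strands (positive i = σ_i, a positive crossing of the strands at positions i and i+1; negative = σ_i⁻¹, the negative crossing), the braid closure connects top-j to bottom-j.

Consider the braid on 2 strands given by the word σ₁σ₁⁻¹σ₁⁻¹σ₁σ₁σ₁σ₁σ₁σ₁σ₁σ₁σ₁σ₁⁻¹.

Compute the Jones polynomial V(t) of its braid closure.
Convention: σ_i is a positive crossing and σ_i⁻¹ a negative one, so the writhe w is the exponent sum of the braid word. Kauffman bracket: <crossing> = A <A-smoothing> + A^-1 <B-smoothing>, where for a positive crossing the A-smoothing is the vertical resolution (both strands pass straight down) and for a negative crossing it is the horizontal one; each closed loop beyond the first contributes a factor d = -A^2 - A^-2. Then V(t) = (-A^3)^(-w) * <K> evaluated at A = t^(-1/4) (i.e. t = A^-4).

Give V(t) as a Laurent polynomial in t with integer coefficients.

The presented braid s1 s1^-1 s1^-1 s1 s1 s1 s1 s1 s1 s1 s1 s1 s1^-1 on 2 strands reduces by inverse Markov moves (closure unchanged at each step):
  Deconjugate: the word is γ·β·γ⁻¹ with γ = s1 s1^-1 (prefix) and γ⁻¹ = s1 s1^-1 (suffix); strip both.
  Deconjugate: the word is γ·β·γ⁻¹ with γ = s1^-1 (prefix) and γ⁻¹ = s1 (suffix); strip both.
Reduced to β = s1 s1 s1 s1 s1 s1 s1 on 2 strands, 7 crossings.
Compute on β:
Braid: s1 s1 s1 s1 s1 s1 s1 on 2 strands, 7 crossings.
Writhe w = (#positive) - (#negative) = 7 - 0 = 7.
Computing the Kauffman bracket via state sum. There are 2^7 = 128 states.
For each crossing: s=0 is the vertical smoothing, s=1 horizontal. Crossing k contributes A^(sign_k * (1 - 2*s_k)); loop factor d = -A^2 - A^-2.
Tabulate the states by total A-exponent and number of loops L (A-exp: L × count):
  A^7: L=2 ×1
  A^5: L=1 ×7
  A^3: L=2 ×21
  A^1: L=3 ×35
  A^-1: L=4 ×35
  A^-3: L=5 ×21
  A^-5: L=6 ×7
  A^-7: L=7 ×1
Each group contributes A^e * Σ count * d^(L-1):
Powers of d = -A^2 - A^-2: d^2 = A^4 + 2 + A^-4; d^3 = -A^6 - 3*A^2 - 3*A^-2 - A^-6; d^4 = A^8 + 4*A^4 + 6 + 4*A^-4 + A^-8; d^5 = -A^10 - 5*A^6 - 10*A^2 - 10*A^-2 - 5*A^-6 - A^-10; d^6 = A^12 + 6*A^8 + 15*A^4 + 20 + 15*A^-4 + 6*A^-8 + A^-12.
  A^7 * (d) = -A^9 - A^5
  A^5 * (7) = 7*A^5
  A^3 * (21*d) = -21*A^5 - 21*A
  A^1 * (35*d^2) = 35*A^5 + 70*A + 35*A^-3
  A^-1 * (35*d^3) = -35*A^5 - 105*A - 105*A^-3 - 35*A^-7
  A^-3 * (21*d^4) = 21*A^5 + 84*A + 126*A^-3 + 84*A^-7 + 21*A^-11
  A^-5 * (7*d^5) = -7*A^5 - 35*A - 70*A^-3 - 70*A^-7 - 35*A^-11 - 7*A^-15
  A^-7 * (d^6) = A^5 + 6*A + 15*A^-3 + 20*A^-7 + 15*A^-11 + 6*A^-15 + A^-19
Summing the groups: <K> = -A^9 - A + A^-3 - A^-7 + A^-11 - A^-15 + A^-19
Normalise by the writhe: (-A^3)^(-w) = (-A^3)^(-7) = -A^-21, so f(A) = -A^-21 * <K> = A^-12 + A^-20 - A^-24 + A^-28 - A^-32 + A^-36 - A^-40.
Substitute A = t^(-1/4), i.e. A^e → t^(-e/4): V(t) = -t^10 + t^9 - t^8 + t^7 - t^6 + t^5 + t^3

Answer: -t^10 + t^9 - t^8 + t^7 - t^6 + t^5 + t^3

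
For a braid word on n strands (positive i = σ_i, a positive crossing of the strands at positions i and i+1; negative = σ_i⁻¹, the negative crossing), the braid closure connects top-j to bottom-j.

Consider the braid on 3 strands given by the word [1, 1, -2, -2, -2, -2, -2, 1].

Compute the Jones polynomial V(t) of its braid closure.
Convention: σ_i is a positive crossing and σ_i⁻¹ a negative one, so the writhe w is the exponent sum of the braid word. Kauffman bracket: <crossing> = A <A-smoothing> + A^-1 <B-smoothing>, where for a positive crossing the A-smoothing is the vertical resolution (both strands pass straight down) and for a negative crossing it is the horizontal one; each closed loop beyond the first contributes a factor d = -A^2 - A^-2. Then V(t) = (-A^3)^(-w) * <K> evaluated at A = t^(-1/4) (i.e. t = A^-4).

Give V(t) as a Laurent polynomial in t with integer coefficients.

-t^2 + t - 1 + 3*t^-1 - 2*t^-2 + 3*t^-3 - 2*t^-4 + t^-5 - t^-6

Derivation:
Braid: s1 s1 s2^-1 s2^-1 s2^-1 s2^-1 s2^-1 s1 on 3 strands, 8 crossings.
Writhe w = (#positive) - (#negative) = 3 - 5 = -2.
Computing the Kauffman bracket via state sum. There are 2^8 = 256 states.
For each crossing: s=0 is the vertical smoothing, s=1 horizontal. Crossing k contributes A^(sign_k * (1 - 2*s_k)); loop factor d = -A^2 - A^-2.
Tabulate the states by total A-exponent and number of loops L (A-exp: L × count):
  A^8: L=6 ×1
  A^6: L=5 ×8
  A^4: L=4 ×25, L=6 ×3
  A^2: L=3 ×40, L=5 ×15, L=7 ×1
  A^0: L=2 ×35, L=4 ×30, L=6 ×5
  A^-2: L=1 ×15, L=3 ×31, L=5 ×10
  A^-4: L=2 ×18, L=4 ×10
  A^-6: L=3 ×8
  A^-8: L=4 ×1
Each group contributes A^e * Σ count * d^(L-1):
Powers of d = -A^2 - A^-2: d^2 = A^4 + 2 + A^-4; d^3 = -A^6 - 3*A^2 - 3*A^-2 - A^-6; d^4 = A^8 + 4*A^4 + 6 + 4*A^-4 + A^-8; d^5 = -A^10 - 5*A^6 - 10*A^2 - 10*A^-2 - 5*A^-6 - A^-10; d^6 = A^12 + 6*A^8 + 15*A^4 + 20 + 15*A^-4 + 6*A^-8 + A^-12.
  A^8 * (d^5) = -A^18 - 5*A^14 - 10*A^10 - 10*A^6 - 5*A^2 - A^-2
  A^6 * (8*d^4) = 8*A^14 + 32*A^10 + 48*A^6 + 32*A^2 + 8*A^-2
  A^4 * (25*d^3 + 3*d^5) = -3*A^14 - 40*A^10 - 105*A^6 - 105*A^2 - 40*A^-2 - 3*A^-6
  A^2 * (40*d^2 + 15*d^4 + d^6) = A^14 + 21*A^10 + 115*A^6 + 190*A^2 + 115*A^-2 + 21*A^-6 + A^-10
  A^0 * (35*d + 30*d^3 + 5*d^5) = -5*A^10 - 55*A^6 - 175*A^2 - 175*A^-2 - 55*A^-6 - 5*A^-10
  A^-2 * (15 + 31*d^2 + 10*d^4) = 10*A^6 + 71*A^2 + 137*A^-2 + 71*A^-6 + 10*A^-10
  A^-4 * (18*d + 10*d^3) = -10*A^2 - 48*A^-2 - 48*A^-6 - 10*A^-10
  A^-6 * (8*d^2) = 8*A^-2 + 16*A^-6 + 8*A^-10
  A^-8 * (d^3) = -A^-2 - 3*A^-6 - 3*A^-10 - A^-14
Summing the groups: <K> = -A^18 + A^14 - 2*A^10 + 3*A^6 - 2*A^2 + 3*A^-2 - A^-6 + A^-10 - A^-14
Normalise by the writhe: (-A^3)^(-w) = (-A^3)^(2) = A^6, so f(A) = A^6 * <K> = -A^24 + A^20 - 2*A^16 + 3*A^12 - 2*A^8 + 3*A^4 - 1 + A^-4 - A^-8.
Substitute A = t^(-1/4), i.e. A^e → t^(-e/4): V(t) = -t^2 + t - 1 + 3*t^-1 - 2*t^-2 + 3*t^-3 - 2*t^-4 + t^-5 - t^-6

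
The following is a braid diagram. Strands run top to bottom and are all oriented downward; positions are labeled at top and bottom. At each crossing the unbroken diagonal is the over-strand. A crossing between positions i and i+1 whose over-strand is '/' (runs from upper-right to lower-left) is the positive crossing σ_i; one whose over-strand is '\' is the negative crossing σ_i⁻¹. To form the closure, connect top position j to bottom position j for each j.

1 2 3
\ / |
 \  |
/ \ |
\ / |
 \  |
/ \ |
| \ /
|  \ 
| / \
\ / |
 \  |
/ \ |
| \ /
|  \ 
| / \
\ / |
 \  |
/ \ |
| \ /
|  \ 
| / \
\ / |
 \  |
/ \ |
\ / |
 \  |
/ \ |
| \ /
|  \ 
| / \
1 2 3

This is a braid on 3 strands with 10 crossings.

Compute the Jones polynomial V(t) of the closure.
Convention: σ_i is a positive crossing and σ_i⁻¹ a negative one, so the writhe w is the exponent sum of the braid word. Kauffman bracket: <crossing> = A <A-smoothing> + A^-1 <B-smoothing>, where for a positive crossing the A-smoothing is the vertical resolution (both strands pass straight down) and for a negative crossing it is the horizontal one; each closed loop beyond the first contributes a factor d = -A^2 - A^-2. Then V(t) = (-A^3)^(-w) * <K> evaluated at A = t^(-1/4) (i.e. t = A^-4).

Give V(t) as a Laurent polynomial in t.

t^-4 + t^-6 - t^-10

Derivation:
Reading the diagram top to bottom ('/'-over between positions i,i+1 = s_i, '\'-over = s_i^-1): braid word = s1^-1 s1^-1 s2^-1 s1^-1 s2^-1 s1^-1 s2^-1 s1^-1 s1^-1 s2^-1.
Braid: s1^-1 s1^-1 s2^-1 s1^-1 s2^-1 s1^-1 s2^-1 s1^-1 s1^-1 s2^-1 on 3 strands, 10 crossings.
Writhe w = (#positive) - (#negative) = 0 - 10 = -10.
Computing the Kauffman bracket via state sum. There are 2^10 = 1024 states.
Smooth each crossing (0=||, 1=⌣⌢); contribution A^(Σ sign_k(1-2s_k)) * d^(L-1).
Tabulate the states by total A-exponent and number of loops L (A-exp: L × count):
  A^10: L=3 ×1
  A^8: L=2 ×4, L=4 ×6
  A^6: L=1 ×4, L=3 ×30, L=5 ×11
  A^4: L=2 ×48, L=4 ×65, L=6 ×7
  A^2: L=1 ×24, L=3 ×140, L=5 ×45, L=7 ×1
  A^0: L=2 ×129, L=4 ×117, L=6 ×6
  A^-2: L=1 ×43, L=3 ×151, L=5 ×16
  A^-4: L=2 ×96, L=4 ×24
  A^-6: L=1 ×24, L=3 ×21
  A^-8: L=2 ×10
  A^-10: L=3 ×1
Each group contributes A^e * Σ count * d^(L-1):
Powers of d = -A^2 - A^-2: d^2 = A^4 + 2 + A^-4; d^3 = -A^6 - 3*A^2 - 3*A^-2 - A^-6; d^4 = A^8 + 4*A^4 + 6 + 4*A^-4 + A^-8; d^5 = -A^10 - 5*A^6 - 10*A^2 - 10*A^-2 - 5*A^-6 - A^-10; d^6 = A^12 + 6*A^8 + 15*A^4 + 20 + 15*A^-4 + 6*A^-8 + A^-12.
  A^10 * (d^2) = A^14 + 2*A^10 + A^6
  A^8 * (4*d + 6*d^3) = -6*A^14 - 22*A^10 - 22*A^6 - 6*A^2
  A^6 * (4 + 30*d^2 + 11*d^4) = 11*A^14 + 74*A^10 + 130*A^6 + 74*A^2 + 11*A^-2
  A^4 * (48*d + 65*d^3 + 7*d^5) = -7*A^14 - 100*A^10 - 313*A^6 - 313*A^2 - 100*A^-2 - 7*A^-6
  A^2 * (24 + 140*d^2 + 45*d^4 + d^6) = A^14 + 51*A^10 + 335*A^6 + 594*A^2 + 335*A^-2 + 51*A^-6 + A^-10
  A^0 * (129*d + 117*d^3 + 6*d^5) = -6*A^10 - 147*A^6 - 540*A^2 - 540*A^-2 - 147*A^-6 - 6*A^-10
  A^-2 * (43 + 151*d^2 + 16*d^4) = 16*A^6 + 215*A^2 + 441*A^-2 + 215*A^-6 + 16*A^-10
  A^-4 * (96*d + 24*d^3) = -24*A^2 - 168*A^-2 - 168*A^-6 - 24*A^-10
  A^-6 * (24 + 21*d^2) = 21*A^-2 + 66*A^-6 + 21*A^-10
  A^-8 * (10*d) = -10*A^-6 - 10*A^-10
  A^-10 * (d^2) = A^-6 + 2*A^-10 + A^-14
Summing the groups: <K> = -A^10 + A^-6 + A^-14
Normalise by the writhe: (-A^3)^(-w) = (-A^3)^(10) = A^30, so f(A) = A^30 * <K> = -A^40 + A^24 + A^16.
Substitute A = t^(-1/4), i.e. A^e → t^(-e/4): V(t) = t^-4 + t^-6 - t^-10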